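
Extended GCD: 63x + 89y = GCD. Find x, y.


Tabular extended Euclidean (each row: r = 63*s + 89*t):
r=63, s=1, t=0
r=89, s=0, t=1
q=0: r=63, s=1, t=0   [63*(1) + 89*(0) = 63]
q=1: r=26, s=-1, t=1   [63*(-1) + 89*(1) = 26]
q=2: r=11, s=3, t=-2   [63*(3) + 89*(-2) = 11]
q=2: r=4, s=-7, t=5   [63*(-7) + 89*(5) = 4]
q=2: r=3, s=17, t=-12   [63*(17) + 89*(-12) = 3]
q=1: r=1, s=-24, t=17   [63*(-24) + 89*(17) = 1]
q=3: r=0, s=89, t=-63   [63*(89) + 89*(-63) = 0]
GCD = 1; from the row with r=1: x=-24, y=17
Check: 63*(-24) + 89*(17) = -1512 + 1513 = 1

GCD = 1, x = -24, y = 17


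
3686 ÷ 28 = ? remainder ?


3686 = 28 * 131 + 18
Check: 3668 + 18 = 3686

q = 131, r = 18


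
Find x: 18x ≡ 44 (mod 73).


GCD(18, 73) = 1, unique solution
a^(-1) mod 73 = 69
x = 69 * 44 mod 73 = 43

x ≡ 43 (mod 73)


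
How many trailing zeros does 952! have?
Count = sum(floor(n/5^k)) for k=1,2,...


floor(952/5) = 190
floor(952/25) = 38
floor(952/125) = 7
floor(952/625) = 1
Total = 236

236 trailing zeros


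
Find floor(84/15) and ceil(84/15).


84/15 = 5.6000
floor = 5
ceil = 6

floor = 5, ceil = 6


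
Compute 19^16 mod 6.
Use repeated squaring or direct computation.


19^1 mod 6 = 1
19^2 mod 6 = 1
19^3 mod 6 = 1
19^4 mod 6 = 1
19^5 mod 6 = 1
19^6 mod 6 = 1
19^7 mod 6 = 1
19^8 mod 6 = 1
19^9 mod 6 = 1
19^10 mod 6 = 1
19^11 mod 6 = 1
19^12 mod 6 = 1
19^13 mod 6 = 1
19^14 mod 6 = 1
19^15 mod 6 = 1
19^16 mod 6 = 1


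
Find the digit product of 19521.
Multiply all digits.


1 × 9 × 5 × 2 × 1 = 90


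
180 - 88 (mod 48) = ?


180 - 88 = 92
92 mod 48 = 44


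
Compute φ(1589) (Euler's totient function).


1589 = 7 × 227
Prime factors: 7, 227
φ(1589) = 1589 × (1-1/7) × (1-1/227)
= 1589 × 6/7 × 226/227 = 1356

φ(1589) = 1356


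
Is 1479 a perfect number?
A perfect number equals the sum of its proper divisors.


Proper divisors of 1479: 1, 3, 17, 29, 51, 87, 493
Sum = 1 + 3 + 17 + 29 + 51 + 87 + 493 = 681

No, 1479 is not perfect (681 ≠ 1479)


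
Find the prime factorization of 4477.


4477 / 11 = 407
407 / 11 = 37
37 / 37 = 1
4477 = 11^2 × 37


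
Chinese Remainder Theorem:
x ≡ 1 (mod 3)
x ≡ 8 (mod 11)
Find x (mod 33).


M = 3*11 = 33
M1 = M/3 = 11, M2 = M/11 = 3
M1^(-1) mod 3 = 2, M2^(-1) mod 11 = 4
x = 1*11*2 + 8*3*4 = 118
118 mod 33 = 19
Check: 19 mod 3 = 1 ✓, 19 mod 11 = 8 ✓

x ≡ 19 (mod 33)


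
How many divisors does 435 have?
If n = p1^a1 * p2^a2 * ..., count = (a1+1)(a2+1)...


435 = 3^1 × 5^1 × 29^1
d(435) = (1+1) × (1+1) × (1+1) = 8

8 divisors


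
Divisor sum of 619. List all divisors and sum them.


Divisors of 619: 1, 619
Sum = 1 + 619 = 620

σ(619) = 620


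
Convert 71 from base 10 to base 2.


71 (base 10) = 71 (decimal)
71 (decimal) = 1000111 (base 2)


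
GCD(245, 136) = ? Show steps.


245 = 1 * 136 + 109
136 = 1 * 109 + 27
109 = 4 * 27 + 1
27 = 27 * 1 + 0
GCD = 1


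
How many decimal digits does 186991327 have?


186991327 has 9 digits in base 10
floor(log10(186991327)) + 1 = floor(8.2718) + 1 = 9

9 digits (base 10)


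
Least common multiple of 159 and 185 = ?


GCD(159, 185) = 1
LCM = 159*185/1 = 29415/1 = 29415

LCM = 29415


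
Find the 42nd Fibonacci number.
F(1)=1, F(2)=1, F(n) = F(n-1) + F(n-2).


Sequence: 1, 1, 2, 3, 5, 8, 13, 21, 34, 55, 89, 144, 233, 377, 610, 987, 1597, 2584, 4181, 6765, 10946, 17711, 28657, 46368, 75025, 121393, 196418, 317811, 514229, 832040, 1346269, 2178309, 3524578, 5702887, 9227465, 14930352, 24157817, 39088169, 63245986, 102334155, 165580141, 267914296
F(42) = 267914296


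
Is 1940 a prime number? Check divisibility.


1940 / 2 = 970 (exact division)
1940 is NOT prime.

No, 1940 is not prime


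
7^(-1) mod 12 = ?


Use the extended Euclidean algorithm on (12, 7); each row r = 12*s + 7*t:
r=12, s=1, t=0
r=7, s=0, t=1
q=1: r=5, s=1, t=-1   [12*(1) + 7*(-1) = 5]
q=1: r=2, s=-1, t=2   [12*(-1) + 7*(2) = 2]
q=2: r=1, s=3, t=-5   [12*(3) + 7*(-5) = 1]
q=2: r=0, s=-7, t=12   [12*(-7) + 7*(12) = 0]
GCD = 1 with t = -5, so 7*(-5) ≡ 1 (mod 12)
Inverse = -5 mod 12 = 7
Check: 7 * 7 = 49 ≡ 1 (mod 12)

7^(-1) ≡ 7 (mod 12)


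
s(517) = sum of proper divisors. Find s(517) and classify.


Proper divisors: 1, 11, 47
Sum = 1 + 11 + 47 = 59
59 < 517 → deficient

s(517) = 59 (deficient)


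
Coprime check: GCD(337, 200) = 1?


Euclidean algorithm:
337 = 1 * 200 + 137
200 = 1 * 137 + 63
137 = 2 * 63 + 11
63 = 5 * 11 + 8
11 = 1 * 8 + 3
8 = 2 * 3 + 2
3 = 1 * 2 + 1
2 = 2 * 1 + 0
GCD(337, 200) = 1

Yes, coprime (GCD = 1)


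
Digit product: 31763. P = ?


3 × 1 × 7 × 6 × 3 = 378


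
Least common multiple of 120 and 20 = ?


GCD(120, 20) = 20
LCM = 120*20/20 = 2400/20 = 120

LCM = 120


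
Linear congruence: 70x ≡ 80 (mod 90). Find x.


GCD(70, 90) = 10 divides 80
Divide: 7x ≡ 8 (mod 9)
x ≡ 5 (mod 9)


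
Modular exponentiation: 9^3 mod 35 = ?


9^1 mod 35 = 9
9^2 mod 35 = 11
9^3 mod 35 = 29


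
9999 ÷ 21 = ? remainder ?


9999 = 21 * 476 + 3
Check: 9996 + 3 = 9999

q = 476, r = 3


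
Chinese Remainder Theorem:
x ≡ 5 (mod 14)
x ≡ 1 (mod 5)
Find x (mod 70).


M = 14*5 = 70
M1 = M/14 = 5, M2 = M/5 = 14
M1^(-1) mod 14 = 3, M2^(-1) mod 5 = 4
x = 5*5*3 + 1*14*4 = 131
131 mod 70 = 61
Check: 61 mod 14 = 5 ✓, 61 mod 5 = 1 ✓

x ≡ 61 (mod 70)


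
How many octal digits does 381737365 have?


381737365 in base 8 = 2660154625
Number of digits = 10

10 digits (base 8)


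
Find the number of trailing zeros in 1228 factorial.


floor(1228/5) = 245
floor(1228/25) = 49
floor(1228/125) = 9
floor(1228/625) = 1
Total = 304

304 trailing zeros


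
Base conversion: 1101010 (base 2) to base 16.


1101010 (base 2) = 106 (decimal)
106 (decimal) = 6A (base 16)


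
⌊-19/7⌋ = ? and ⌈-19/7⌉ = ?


-19/7 = -2.7143
floor = -3
ceil = -2

floor = -3, ceil = -2


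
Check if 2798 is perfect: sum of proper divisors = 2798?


Proper divisors of 2798: 1, 2, 1399
Sum = 1 + 2 + 1399 = 1402

No, 2798 is not perfect (1402 ≠ 2798)


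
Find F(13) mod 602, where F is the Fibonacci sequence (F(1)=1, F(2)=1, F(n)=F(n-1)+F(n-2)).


F(k) mod 602 for k=1..13:
1, 1, 2, 3, 5, 8, 13, 21, 34, 55, 89, 144, 233
F(13) mod 602 = 233


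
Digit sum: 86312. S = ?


8 + 6 + 3 + 1 + 2 = 20


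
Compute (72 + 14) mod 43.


72 + 14 = 86
86 mod 43 = 0


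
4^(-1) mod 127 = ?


Use the extended Euclidean algorithm on (127, 4); each row r = 127*s + 4*t:
r=127, s=1, t=0
r=4, s=0, t=1
q=31: r=3, s=1, t=-31   [127*(1) + 4*(-31) = 3]
q=1: r=1, s=-1, t=32   [127*(-1) + 4*(32) = 1]
q=3: r=0, s=4, t=-127   [127*(4) + 4*(-127) = 0]
GCD = 1 with t = 32, so 4*(32) ≡ 1 (mod 127)
Inverse = 32 mod 127 = 32
Check: 4 * 32 = 128 ≡ 1 (mod 127)

4^(-1) ≡ 32 (mod 127)


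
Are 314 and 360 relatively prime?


Euclidean algorithm:
360 = 1 * 314 + 46
314 = 6 * 46 + 38
46 = 1 * 38 + 8
38 = 4 * 8 + 6
8 = 1 * 6 + 2
6 = 3 * 2 + 0
GCD(314, 360) = 2

No, not coprime (GCD = 2)


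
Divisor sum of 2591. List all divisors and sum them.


Divisors of 2591: 1, 2591
Sum = 1 + 2591 = 2592

σ(2591) = 2592


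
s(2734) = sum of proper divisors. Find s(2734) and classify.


Proper divisors: 1, 2, 1367
Sum = 1 + 2 + 1367 = 1370
1370 < 2734 → deficient

s(2734) = 1370 (deficient)


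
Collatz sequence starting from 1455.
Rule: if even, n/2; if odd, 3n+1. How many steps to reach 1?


1455 → 4366 → 2183 → 6550 → 3275 → 9826 → 4913 → 14740 → 7370 → 3685 → 11056 → 5528 → 2764 → 1382 → 691 → 2074 → 1037 → 3112 → 1556 → 778 → 389 → 1168 → 584 → 292 → 146 → 73 → 220 → 110 → 55 → 166 → 83 → 250 → 125 → 376 → 188 → 94 → 47 → 142 → 71 → 214 → 107 → 322 → 161 → 484 → 242 → 121 → 364 → 182 → 91 → 274 → 137 → 412 → 206 → 103 → 310 → 155 → 466 → 233 → 700 → 350 → 175 → 526 → 263 → 790 → 395 → 1186 → 593 → 1780 → 890 → 445 → 1336 → 668 → 334 → 167 → 502 → 251 → 754 → 377 → 1132 → 566 → 283 → 850 → 425 → 1276 → 638 → 319 → 958 → 479 → 1438 → 719 → 2158 → 1079 → 3238 → 1619 → 4858 → 2429 → 7288 → 3644 → 1822 → 911 → 2734 → 1367 → 4102 → 2051 → 6154 → 3077 → 9232 → 4616 → 2308 → 1154 → 577 → 1732 → 866 → 433 → 1300 → 650 → 325 → 976 → 488 → 244 → 122 → 61 → 184 → 92 → 46 → 23 → 70 → 35 → 106 → 53 → 160 → 80 → 40 → 20 → 10 → 5 → 16 → 8 → 4 → 2 → 1
Total steps = 140

140 steps


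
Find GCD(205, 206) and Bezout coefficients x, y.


Tabular extended Euclidean (each row: r = 205*s + 206*t):
r=205, s=1, t=0
r=206, s=0, t=1
q=0: r=205, s=1, t=0   [205*(1) + 206*(0) = 205]
q=1: r=1, s=-1, t=1   [205*(-1) + 206*(1) = 1]
q=205: r=0, s=206, t=-205   [205*(206) + 206*(-205) = 0]
GCD = 1; from the row with r=1: x=-1, y=1
Check: 205*(-1) + 206*(1) = -205 + 206 = 1

GCD = 1, x = -1, y = 1


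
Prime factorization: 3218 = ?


3218 / 2 = 1609
1609 / 1609 = 1
3218 = 2 × 1609


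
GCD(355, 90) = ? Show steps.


355 = 3 * 90 + 85
90 = 1 * 85 + 5
85 = 17 * 5 + 0
GCD = 5


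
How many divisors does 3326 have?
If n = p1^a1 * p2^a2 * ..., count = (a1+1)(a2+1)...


3326 = 2^1 × 1663^1
d(3326) = (1+1) × (1+1) = 4

4 divisors


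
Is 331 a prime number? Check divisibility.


Check divisors up to sqrt(331) = 18.1934
No divisors found.
331 is prime.

Yes, 331 is prime


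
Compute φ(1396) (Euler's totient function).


1396 = 2^2 × 349
Prime factors: 2, 349
φ(1396) = 1396 × (1-1/2) × (1-1/349)
= 1396 × 1/2 × 348/349 = 696

φ(1396) = 696


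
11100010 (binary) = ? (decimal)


11100010 (base 2) = 226 (decimal)
226 (decimal) = 226 (base 10)


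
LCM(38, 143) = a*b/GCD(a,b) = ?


GCD(38, 143) = 1
LCM = 38*143/1 = 5434/1 = 5434

LCM = 5434


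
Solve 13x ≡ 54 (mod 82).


GCD(13, 82) = 1, unique solution
a^(-1) mod 82 = 19
x = 19 * 54 mod 82 = 42

x ≡ 42 (mod 82)


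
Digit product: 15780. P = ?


1 × 5 × 7 × 8 × 0 = 0


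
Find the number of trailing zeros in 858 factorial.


floor(858/5) = 171
floor(858/25) = 34
floor(858/125) = 6
floor(858/625) = 1
Total = 212

212 trailing zeros


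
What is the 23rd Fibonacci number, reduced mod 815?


F(k) mod 815 for k=1..23:
1, 1, 2, 3, 5, 8, 13, 21, 34, 55, 89, 144, 233, 377, 610, 172, 782, 139, 106, 245, 351, 596, 132
F(23) mod 815 = 132


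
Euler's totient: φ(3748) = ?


3748 = 2^2 × 937
Prime factors: 2, 937
φ(3748) = 3748 × (1-1/2) × (1-1/937)
= 3748 × 1/2 × 936/937 = 1872

φ(3748) = 1872


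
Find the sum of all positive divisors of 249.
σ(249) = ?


Divisors of 249: 1, 3, 83, 249
Sum = 1 + 3 + 83 + 249 = 336

σ(249) = 336


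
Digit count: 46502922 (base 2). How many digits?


46502922 in base 2 = 10110001011001010000001010
Number of digits = 26

26 digits (base 2)


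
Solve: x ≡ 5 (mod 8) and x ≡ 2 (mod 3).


M = 8*3 = 24
M1 = M/8 = 3, M2 = M/3 = 8
M1^(-1) mod 8 = 3, M2^(-1) mod 3 = 2
x = 5*3*3 + 2*8*2 = 77
77 mod 24 = 5
Check: 5 mod 8 = 5 ✓, 5 mod 3 = 2 ✓

x ≡ 5 (mod 24)


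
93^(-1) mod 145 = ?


Use the extended Euclidean algorithm on (145, 93); each row r = 145*s + 93*t:
r=145, s=1, t=0
r=93, s=0, t=1
q=1: r=52, s=1, t=-1   [145*(1) + 93*(-1) = 52]
q=1: r=41, s=-1, t=2   [145*(-1) + 93*(2) = 41]
q=1: r=11, s=2, t=-3   [145*(2) + 93*(-3) = 11]
q=3: r=8, s=-7, t=11   [145*(-7) + 93*(11) = 8]
q=1: r=3, s=9, t=-14   [145*(9) + 93*(-14) = 3]
q=2: r=2, s=-25, t=39   [145*(-25) + 93*(39) = 2]
q=1: r=1, s=34, t=-53   [145*(34) + 93*(-53) = 1]
q=2: r=0, s=-93, t=145   [145*(-93) + 93*(145) = 0]
GCD = 1 with t = -53, so 93*(-53) ≡ 1 (mod 145)
Inverse = -53 mod 145 = 92
Check: 93 * 92 = 8556 ≡ 1 (mod 145)

93^(-1) ≡ 92 (mod 145)


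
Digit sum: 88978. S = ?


8 + 8 + 9 + 7 + 8 = 40


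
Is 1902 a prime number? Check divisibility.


1902 / 2 = 951 (exact division)
1902 is NOT prime.

No, 1902 is not prime


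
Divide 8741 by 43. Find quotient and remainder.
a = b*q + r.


8741 = 43 * 203 + 12
Check: 8729 + 12 = 8741

q = 203, r = 12


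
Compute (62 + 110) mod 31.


62 + 110 = 172
172 mod 31 = 17


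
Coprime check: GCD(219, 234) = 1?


Euclidean algorithm:
234 = 1 * 219 + 15
219 = 14 * 15 + 9
15 = 1 * 9 + 6
9 = 1 * 6 + 3
6 = 2 * 3 + 0
GCD(219, 234) = 3

No, not coprime (GCD = 3)


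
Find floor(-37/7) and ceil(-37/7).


-37/7 = -5.2857
floor = -6
ceil = -5

floor = -6, ceil = -5


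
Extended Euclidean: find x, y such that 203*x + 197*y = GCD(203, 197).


Tabular extended Euclidean (each row: r = 203*s + 197*t):
r=203, s=1, t=0
r=197, s=0, t=1
q=1: r=6, s=1, t=-1   [203*(1) + 197*(-1) = 6]
q=32: r=5, s=-32, t=33   [203*(-32) + 197*(33) = 5]
q=1: r=1, s=33, t=-34   [203*(33) + 197*(-34) = 1]
q=5: r=0, s=-197, t=203   [203*(-197) + 197*(203) = 0]
GCD = 1; from the row with r=1: x=33, y=-34
Check: 203*(33) + 197*(-34) = 6699 - 6698 = 1

GCD = 1, x = 33, y = -34


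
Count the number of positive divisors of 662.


662 = 2^1 × 331^1
d(662) = (1+1) × (1+1) = 4

4 divisors


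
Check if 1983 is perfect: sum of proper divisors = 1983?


Proper divisors of 1983: 1, 3, 661
Sum = 1 + 3 + 661 = 665

No, 1983 is not perfect (665 ≠ 1983)


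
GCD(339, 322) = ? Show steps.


339 = 1 * 322 + 17
322 = 18 * 17 + 16
17 = 1 * 16 + 1
16 = 16 * 1 + 0
GCD = 1


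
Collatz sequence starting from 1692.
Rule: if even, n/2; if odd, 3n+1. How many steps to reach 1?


1692 → 846 → 423 → 1270 → 635 → 1906 → 953 → 2860 → 1430 → 715 → 2146 → 1073 → 3220 → 1610 → 805 → 2416 → 1208 → 604 → 302 → 151 → 454 → 227 → 682 → 341 → 1024 → 512 → 256 → 128 → 64 → 32 → 16 → 8 → 4 → 2 → 1
Total steps = 34

34 steps


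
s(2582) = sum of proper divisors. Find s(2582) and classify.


Proper divisors: 1, 2, 1291
Sum = 1 + 2 + 1291 = 1294
1294 < 2582 → deficient

s(2582) = 1294 (deficient)


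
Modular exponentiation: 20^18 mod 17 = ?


20^1 mod 17 = 3
20^2 mod 17 = 9
20^3 mod 17 = 10
20^4 mod 17 = 13
20^5 mod 17 = 5
20^6 mod 17 = 15
20^7 mod 17 = 11
20^8 mod 17 = 16
20^9 mod 17 = 14
20^10 mod 17 = 8
20^11 mod 17 = 7
20^12 mod 17 = 4
20^13 mod 17 = 12
20^14 mod 17 = 2
20^15 mod 17 = 6
20^16 mod 17 = 1
20^17 mod 17 = 3
20^18 mod 17 = 9


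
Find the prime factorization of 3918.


3918 / 2 = 1959
1959 / 3 = 653
653 / 653 = 1
3918 = 2 × 3 × 653


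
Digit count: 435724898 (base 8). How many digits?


435724898 in base 8 = 3176121142
Number of digits = 10

10 digits (base 8)


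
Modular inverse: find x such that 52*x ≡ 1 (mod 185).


Use the extended Euclidean algorithm on (185, 52); each row r = 185*s + 52*t:
r=185, s=1, t=0
r=52, s=0, t=1
q=3: r=29, s=1, t=-3   [185*(1) + 52*(-3) = 29]
q=1: r=23, s=-1, t=4   [185*(-1) + 52*(4) = 23]
q=1: r=6, s=2, t=-7   [185*(2) + 52*(-7) = 6]
q=3: r=5, s=-7, t=25   [185*(-7) + 52*(25) = 5]
q=1: r=1, s=9, t=-32   [185*(9) + 52*(-32) = 1]
q=5: r=0, s=-52, t=185   [185*(-52) + 52*(185) = 0]
GCD = 1 with t = -32, so 52*(-32) ≡ 1 (mod 185)
Inverse = -32 mod 185 = 153
Check: 52 * 153 = 7956 ≡ 1 (mod 185)

52^(-1) ≡ 153 (mod 185)


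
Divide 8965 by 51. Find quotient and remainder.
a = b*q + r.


8965 = 51 * 175 + 40
Check: 8925 + 40 = 8965

q = 175, r = 40


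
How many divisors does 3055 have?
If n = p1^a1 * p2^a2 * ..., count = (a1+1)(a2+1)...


3055 = 5^1 × 13^1 × 47^1
d(3055) = (1+1) × (1+1) × (1+1) = 8

8 divisors


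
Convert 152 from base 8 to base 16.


152 (base 8) = 106 (decimal)
106 (decimal) = 6A (base 16)


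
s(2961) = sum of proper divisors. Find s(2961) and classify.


Proper divisors: 1, 3, 7, 9, 21, 47, 63, 141, 329, 423, 987
Sum = 1 + 3 + 7 + 9 + 21 + 47 + 63 + 141 + 329 + 423 + 987 = 2031
2031 < 2961 → deficient

s(2961) = 2031 (deficient)


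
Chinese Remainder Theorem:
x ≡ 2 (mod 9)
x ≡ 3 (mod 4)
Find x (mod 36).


M = 9*4 = 36
M1 = M/9 = 4, M2 = M/4 = 9
M1^(-1) mod 9 = 7, M2^(-1) mod 4 = 1
x = 2*4*7 + 3*9*1 = 83
83 mod 36 = 11
Check: 11 mod 9 = 2 ✓, 11 mod 4 = 3 ✓

x ≡ 11 (mod 36)


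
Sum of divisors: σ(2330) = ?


Divisors of 2330: 1, 2, 5, 10, 233, 466, 1165, 2330
Sum = 1 + 2 + 5 + 10 + 233 + 466 + 1165 + 2330 = 4212

σ(2330) = 4212


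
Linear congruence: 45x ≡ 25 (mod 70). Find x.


GCD(45, 70) = 5 divides 25
Divide: 9x ≡ 5 (mod 14)
x ≡ 13 (mod 14)


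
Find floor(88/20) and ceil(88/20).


88/20 = 4.4000
floor = 4
ceil = 5

floor = 4, ceil = 5


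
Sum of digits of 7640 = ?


7 + 6 + 4 + 0 = 17


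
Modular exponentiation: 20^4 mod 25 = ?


20^1 mod 25 = 20
20^2 mod 25 = 0
20^3 mod 25 = 0
20^4 mod 25 = 0


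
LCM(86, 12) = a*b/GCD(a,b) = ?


GCD(86, 12) = 2
LCM = 86*12/2 = 1032/2 = 516

LCM = 516


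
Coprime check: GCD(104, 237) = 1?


Euclidean algorithm:
237 = 2 * 104 + 29
104 = 3 * 29 + 17
29 = 1 * 17 + 12
17 = 1 * 12 + 5
12 = 2 * 5 + 2
5 = 2 * 2 + 1
2 = 2 * 1 + 0
GCD(104, 237) = 1

Yes, coprime (GCD = 1)


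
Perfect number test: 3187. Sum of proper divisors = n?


Proper divisors of 3187: 1
Sum = 1 = 1

No, 3187 is not perfect (1 ≠ 3187)


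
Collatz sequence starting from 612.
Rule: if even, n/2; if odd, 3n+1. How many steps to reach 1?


612 → 306 → 153 → 460 → 230 → 115 → 346 → 173 → 520 → 260 → 130 → 65 → 196 → 98 → 49 → 148 → 74 → 37 → 112 → 56 → 28 → 14 → 7 → 22 → 11 → 34 → 17 → 52 → 26 → 13 → 40 → 20 → 10 → 5 → 16 → 8 → 4 → 2 → 1
Total steps = 38

38 steps


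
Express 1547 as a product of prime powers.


1547 / 7 = 221
221 / 13 = 17
17 / 17 = 1
1547 = 7 × 13 × 17


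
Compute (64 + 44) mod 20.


64 + 44 = 108
108 mod 20 = 8


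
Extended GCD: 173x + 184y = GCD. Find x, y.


Tabular extended Euclidean (each row: r = 173*s + 184*t):
r=173, s=1, t=0
r=184, s=0, t=1
q=0: r=173, s=1, t=0   [173*(1) + 184*(0) = 173]
q=1: r=11, s=-1, t=1   [173*(-1) + 184*(1) = 11]
q=15: r=8, s=16, t=-15   [173*(16) + 184*(-15) = 8]
q=1: r=3, s=-17, t=16   [173*(-17) + 184*(16) = 3]
q=2: r=2, s=50, t=-47   [173*(50) + 184*(-47) = 2]
q=1: r=1, s=-67, t=63   [173*(-67) + 184*(63) = 1]
q=2: r=0, s=184, t=-173   [173*(184) + 184*(-173) = 0]
GCD = 1; from the row with r=1: x=-67, y=63
Check: 173*(-67) + 184*(63) = -11591 + 11592 = 1

GCD = 1, x = -67, y = 63


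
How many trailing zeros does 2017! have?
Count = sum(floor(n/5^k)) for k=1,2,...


floor(2017/5) = 403
floor(2017/25) = 80
floor(2017/125) = 16
floor(2017/625) = 3
Total = 502

502 trailing zeros


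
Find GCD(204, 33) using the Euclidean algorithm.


204 = 6 * 33 + 6
33 = 5 * 6 + 3
6 = 2 * 3 + 0
GCD = 3


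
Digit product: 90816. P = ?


9 × 0 × 8 × 1 × 6 = 0


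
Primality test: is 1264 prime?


1264 / 2 = 632 (exact division)
1264 is NOT prime.

No, 1264 is not prime


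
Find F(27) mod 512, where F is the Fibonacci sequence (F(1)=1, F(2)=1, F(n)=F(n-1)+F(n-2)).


F(k) mod 512 for k=1..27:
1, 1, 2, 3, 5, 8, 13, 21, 34, 55, 89, 144, 233, 377, 98, 475, 61, 24, 85, 109, 194, 303, 497, 288, 273, 49, 322
F(27) mod 512 = 322


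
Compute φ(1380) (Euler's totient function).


1380 = 2^2 × 3 × 5 × 23
Prime factors: 2, 3, 5, 23
φ(1380) = 1380 × (1-1/2) × (1-1/3) × (1-1/5) × (1-1/23)
= 1380 × 1/2 × 2/3 × 4/5 × 22/23 = 352

φ(1380) = 352


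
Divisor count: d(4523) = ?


4523 = 4523^1
d(4523) = (1+1) = 2

2 divisors


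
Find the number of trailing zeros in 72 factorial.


floor(72/5) = 14
floor(72/25) = 2
Total = 16

16 trailing zeros


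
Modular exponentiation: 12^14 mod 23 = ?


12^1 mod 23 = 12
12^2 mod 23 = 6
12^3 mod 23 = 3
12^4 mod 23 = 13
12^5 mod 23 = 18
12^6 mod 23 = 9
12^7 mod 23 = 16
12^8 mod 23 = 8
12^9 mod 23 = 4
12^10 mod 23 = 2
12^11 mod 23 = 1
12^12 mod 23 = 12
12^13 mod 23 = 6
12^14 mod 23 = 3


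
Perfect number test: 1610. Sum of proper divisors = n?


Proper divisors of 1610: 1, 2, 5, 7, 10, 14, 23, 35, 46, 70, 115, 161, 230, 322, 805
Sum = 1 + 2 + 5 + 7 + 10 + 14 + 23 + 35 + 46 + 70 + 115 + 161 + 230 + 322 + 805 = 1846

No, 1610 is not perfect (1846 ≠ 1610)


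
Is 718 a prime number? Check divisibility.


718 / 2 = 359 (exact division)
718 is NOT prime.

No, 718 is not prime


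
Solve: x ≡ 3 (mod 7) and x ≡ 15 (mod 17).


M = 7*17 = 119
M1 = M/7 = 17, M2 = M/17 = 7
M1^(-1) mod 7 = 5, M2^(-1) mod 17 = 5
x = 3*17*5 + 15*7*5 = 780
780 mod 119 = 66
Check: 66 mod 7 = 3 ✓, 66 mod 17 = 15 ✓

x ≡ 66 (mod 119)


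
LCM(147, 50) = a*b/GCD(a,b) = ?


GCD(147, 50) = 1
LCM = 147*50/1 = 7350/1 = 7350

LCM = 7350


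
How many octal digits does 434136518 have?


434136518 in base 8 = 3170062706
Number of digits = 10

10 digits (base 8)


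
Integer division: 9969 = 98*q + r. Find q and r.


9969 = 98 * 101 + 71
Check: 9898 + 71 = 9969

q = 101, r = 71


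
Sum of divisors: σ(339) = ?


Divisors of 339: 1, 3, 113, 339
Sum = 1 + 3 + 113 + 339 = 456

σ(339) = 456


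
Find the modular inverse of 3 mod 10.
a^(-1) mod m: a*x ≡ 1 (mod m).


Use the extended Euclidean algorithm on (10, 3); each row r = 10*s + 3*t:
r=10, s=1, t=0
r=3, s=0, t=1
q=3: r=1, s=1, t=-3   [10*(1) + 3*(-3) = 1]
q=3: r=0, s=-3, t=10   [10*(-3) + 3*(10) = 0]
GCD = 1 with t = -3, so 3*(-3) ≡ 1 (mod 10)
Inverse = -3 mod 10 = 7
Check: 3 * 7 = 21 ≡ 1 (mod 10)

3^(-1) ≡ 7 (mod 10)


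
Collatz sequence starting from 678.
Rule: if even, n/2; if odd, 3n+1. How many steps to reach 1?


678 → 339 → 1018 → 509 → 1528 → 764 → 382 → 191 → 574 → 287 → 862 → 431 → 1294 → 647 → 1942 → 971 → 2914 → 1457 → 4372 → 2186 → 1093 → 3280 → 1640 → 820 → 410 → 205 → 616 → 308 → 154 → 77 → 232 → 116 → 58 → 29 → 88 → 44 → 22 → 11 → 34 → 17 → 52 → 26 → 13 → 40 → 20 → 10 → 5 → 16 → 8 → 4 → 2 → 1
Total steps = 51

51 steps


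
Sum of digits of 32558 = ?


3 + 2 + 5 + 5 + 8 = 23


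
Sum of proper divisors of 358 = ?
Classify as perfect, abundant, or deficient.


Proper divisors: 1, 2, 179
Sum = 1 + 2 + 179 = 182
182 < 358 → deficient

s(358) = 182 (deficient)


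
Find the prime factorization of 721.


721 / 7 = 103
103 / 103 = 1
721 = 7 × 103


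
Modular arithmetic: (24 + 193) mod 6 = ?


24 + 193 = 217
217 mod 6 = 1


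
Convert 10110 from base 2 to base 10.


10110 (base 2) = 22 (decimal)
22 (decimal) = 22 (base 10)


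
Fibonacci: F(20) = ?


Sequence: 1, 1, 2, 3, 5, 8, 13, 21, 34, 55, 89, 144, 233, 377, 610, 987, 1597, 2584, 4181, 6765
F(20) = 6765


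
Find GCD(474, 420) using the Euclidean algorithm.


474 = 1 * 420 + 54
420 = 7 * 54 + 42
54 = 1 * 42 + 12
42 = 3 * 12 + 6
12 = 2 * 6 + 0
GCD = 6


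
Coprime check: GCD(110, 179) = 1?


Euclidean algorithm:
179 = 1 * 110 + 69
110 = 1 * 69 + 41
69 = 1 * 41 + 28
41 = 1 * 28 + 13
28 = 2 * 13 + 2
13 = 6 * 2 + 1
2 = 2 * 1 + 0
GCD(110, 179) = 1

Yes, coprime (GCD = 1)


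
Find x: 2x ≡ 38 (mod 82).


GCD(2, 82) = 2 divides 38
Divide: 1x ≡ 19 (mod 41)
x ≡ 19 (mod 41)


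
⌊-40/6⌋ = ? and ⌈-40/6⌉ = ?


-40/6 = -6.6667
floor = -7
ceil = -6

floor = -7, ceil = -6


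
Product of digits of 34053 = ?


3 × 4 × 0 × 5 × 3 = 0


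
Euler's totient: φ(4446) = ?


4446 = 2 × 3^2 × 13 × 19
Prime factors: 2, 3, 13, 19
φ(4446) = 4446 × (1-1/2) × (1-1/3) × (1-1/13) × (1-1/19)
= 4446 × 1/2 × 2/3 × 12/13 × 18/19 = 1296

φ(4446) = 1296


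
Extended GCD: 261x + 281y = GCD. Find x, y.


Tabular extended Euclidean (each row: r = 261*s + 281*t):
r=261, s=1, t=0
r=281, s=0, t=1
q=0: r=261, s=1, t=0   [261*(1) + 281*(0) = 261]
q=1: r=20, s=-1, t=1   [261*(-1) + 281*(1) = 20]
q=13: r=1, s=14, t=-13   [261*(14) + 281*(-13) = 1]
q=20: r=0, s=-281, t=261   [261*(-281) + 281*(261) = 0]
GCD = 1; from the row with r=1: x=14, y=-13
Check: 261*(14) + 281*(-13) = 3654 - 3653 = 1

GCD = 1, x = 14, y = -13


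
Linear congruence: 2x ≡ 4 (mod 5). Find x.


GCD(2, 5) = 1, unique solution
a^(-1) mod 5 = 3
x = 3 * 4 mod 5 = 2

x ≡ 2 (mod 5)


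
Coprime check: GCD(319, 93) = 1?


Euclidean algorithm:
319 = 3 * 93 + 40
93 = 2 * 40 + 13
40 = 3 * 13 + 1
13 = 13 * 1 + 0
GCD(319, 93) = 1

Yes, coprime (GCD = 1)


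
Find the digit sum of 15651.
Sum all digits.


1 + 5 + 6 + 5 + 1 = 18


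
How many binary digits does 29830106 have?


29830106 in base 2 = 1110001110010101111011010
Number of digits = 25

25 digits (base 2)


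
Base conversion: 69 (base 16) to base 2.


69 (base 16) = 105 (decimal)
105 (decimal) = 1101001 (base 2)


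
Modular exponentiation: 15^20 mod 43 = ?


15^1 mod 43 = 15
15^2 mod 43 = 10
15^3 mod 43 = 21
15^4 mod 43 = 14
15^5 mod 43 = 38
15^6 mod 43 = 11
15^7 mod 43 = 36
15^8 mod 43 = 24
15^9 mod 43 = 16
15^10 mod 43 = 25
15^11 mod 43 = 31
15^12 mod 43 = 35
15^13 mod 43 = 9
15^14 mod 43 = 6
15^15 mod 43 = 4
15^16 mod 43 = 17
15^17 mod 43 = 40
15^18 mod 43 = 41
15^19 mod 43 = 13
15^20 mod 43 = 23


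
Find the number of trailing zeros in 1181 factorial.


floor(1181/5) = 236
floor(1181/25) = 47
floor(1181/125) = 9
floor(1181/625) = 1
Total = 293

293 trailing zeros


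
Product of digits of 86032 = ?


8 × 6 × 0 × 3 × 2 = 0


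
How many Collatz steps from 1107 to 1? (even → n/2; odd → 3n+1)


1107 → 3322 → 1661 → 4984 → 2492 → 1246 → 623 → 1870 → 935 → 2806 → 1403 → 4210 → 2105 → 6316 → 3158 → 1579 → 4738 → 2369 → 7108 → 3554 → 1777 → 5332 → 2666 → 1333 → 4000 → 2000 → 1000 → 500 → 250 → 125 → 376 → 188 → 94 → 47 → 142 → 71 → 214 → 107 → 322 → 161 → 484 → 242 → 121 → 364 → 182 → 91 → 274 → 137 → 412 → 206 → 103 → 310 → 155 → 466 → 233 → 700 → 350 → 175 → 526 → 263 → 790 → 395 → 1186 → 593 → 1780 → 890 → 445 → 1336 → 668 → 334 → 167 → 502 → 251 → 754 → 377 → 1132 → 566 → 283 → 850 → 425 → 1276 → 638 → 319 → 958 → 479 → 1438 → 719 → 2158 → 1079 → 3238 → 1619 → 4858 → 2429 → 7288 → 3644 → 1822 → 911 → 2734 → 1367 → 4102 → 2051 → 6154 → 3077 → 9232 → 4616 → 2308 → 1154 → 577 → 1732 → 866 → 433 → 1300 → 650 → 325 → 976 → 488 → 244 → 122 → 61 → 184 → 92 → 46 → 23 → 70 → 35 → 106 → 53 → 160 → 80 → 40 → 20 → 10 → 5 → 16 → 8 → 4 → 2 → 1
Total steps = 137

137 steps


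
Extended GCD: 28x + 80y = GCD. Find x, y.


Tabular extended Euclidean (each row: r = 28*s + 80*t):
r=28, s=1, t=0
r=80, s=0, t=1
q=0: r=28, s=1, t=0   [28*(1) + 80*(0) = 28]
q=2: r=24, s=-2, t=1   [28*(-2) + 80*(1) = 24]
q=1: r=4, s=3, t=-1   [28*(3) + 80*(-1) = 4]
q=6: r=0, s=-20, t=7   [28*(-20) + 80*(7) = 0]
GCD = 4; from the row with r=4: x=3, y=-1
Check: 28*(3) + 80*(-1) = 84 - 80 = 4

GCD = 4, x = 3, y = -1


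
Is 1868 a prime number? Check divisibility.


1868 / 2 = 934 (exact division)
1868 is NOT prime.

No, 1868 is not prime


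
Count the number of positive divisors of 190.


190 = 2^1 × 5^1 × 19^1
d(190) = (1+1) × (1+1) × (1+1) = 8

8 divisors


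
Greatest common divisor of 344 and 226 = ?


344 = 1 * 226 + 118
226 = 1 * 118 + 108
118 = 1 * 108 + 10
108 = 10 * 10 + 8
10 = 1 * 8 + 2
8 = 4 * 2 + 0
GCD = 2


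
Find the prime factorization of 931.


931 / 7 = 133
133 / 7 = 19
19 / 19 = 1
931 = 7^2 × 19


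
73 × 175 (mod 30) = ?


73 × 175 = 12775
12775 mod 30 = 25


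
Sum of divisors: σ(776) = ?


Divisors of 776: 1, 2, 4, 8, 97, 194, 388, 776
Sum = 1 + 2 + 4 + 8 + 97 + 194 + 388 + 776 = 1470

σ(776) = 1470


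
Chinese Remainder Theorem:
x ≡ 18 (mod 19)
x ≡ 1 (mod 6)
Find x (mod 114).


M = 19*6 = 114
M1 = M/19 = 6, M2 = M/6 = 19
M1^(-1) mod 19 = 16, M2^(-1) mod 6 = 1
x = 18*6*16 + 1*19*1 = 1747
1747 mod 114 = 37
Check: 37 mod 19 = 18 ✓, 37 mod 6 = 1 ✓

x ≡ 37 (mod 114)


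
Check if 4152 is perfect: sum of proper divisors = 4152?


Proper divisors of 4152: 1, 2, 3, 4, 6, 8, 12, 24, 173, 346, 519, 692, 1038, 1384, 2076
Sum = 1 + 2 + 3 + 4 + 6 + 8 + 12 + 24 + 173 + 346 + 519 + 692 + 1038 + 1384 + 2076 = 6288

No, 4152 is not perfect (6288 ≠ 4152)


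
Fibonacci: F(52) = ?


Sequence: 1, 1, 2, 3, 5, 8, 13, 21, 34, 55, 89, 144, 233, 377, 610, 987, 1597, 2584, 4181, 6765, 10946, 17711, 28657, 46368, 75025, 121393, 196418, 317811, 514229, 832040, 1346269, 2178309, 3524578, 5702887, 9227465, 14930352, 24157817, 39088169, 63245986, 102334155, 165580141, 267914296, 433494437, 701408733, 1134903170, 1836311903, 2971215073, 4807526976, 7778742049, 12586269025, 20365011074, 32951280099
F(52) = 32951280099


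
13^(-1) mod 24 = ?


Use the extended Euclidean algorithm on (24, 13); each row r = 24*s + 13*t:
r=24, s=1, t=0
r=13, s=0, t=1
q=1: r=11, s=1, t=-1   [24*(1) + 13*(-1) = 11]
q=1: r=2, s=-1, t=2   [24*(-1) + 13*(2) = 2]
q=5: r=1, s=6, t=-11   [24*(6) + 13*(-11) = 1]
q=2: r=0, s=-13, t=24   [24*(-13) + 13*(24) = 0]
GCD = 1 with t = -11, so 13*(-11) ≡ 1 (mod 24)
Inverse = -11 mod 24 = 13
Check: 13 * 13 = 169 ≡ 1 (mod 24)

13^(-1) ≡ 13 (mod 24)


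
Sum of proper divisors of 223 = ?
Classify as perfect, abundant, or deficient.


Proper divisors: 1
Sum = 1 = 1
1 < 223 → deficient

s(223) = 1 (deficient)


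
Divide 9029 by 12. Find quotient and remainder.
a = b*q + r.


9029 = 12 * 752 + 5
Check: 9024 + 5 = 9029

q = 752, r = 5


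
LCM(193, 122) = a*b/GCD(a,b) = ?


GCD(193, 122) = 1
LCM = 193*122/1 = 23546/1 = 23546

LCM = 23546


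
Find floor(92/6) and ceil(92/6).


92/6 = 15.3333
floor = 15
ceil = 16

floor = 15, ceil = 16


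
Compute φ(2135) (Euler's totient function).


2135 = 5 × 7 × 61
Prime factors: 5, 7, 61
φ(2135) = 2135 × (1-1/5) × (1-1/7) × (1-1/61)
= 2135 × 4/5 × 6/7 × 60/61 = 1440

φ(2135) = 1440


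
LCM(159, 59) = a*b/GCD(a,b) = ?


GCD(159, 59) = 1
LCM = 159*59/1 = 9381/1 = 9381

LCM = 9381


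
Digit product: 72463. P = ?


7 × 2 × 4 × 6 × 3 = 1008


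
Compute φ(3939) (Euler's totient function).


3939 = 3 × 13 × 101
Prime factors: 3, 13, 101
φ(3939) = 3939 × (1-1/3) × (1-1/13) × (1-1/101)
= 3939 × 2/3 × 12/13 × 100/101 = 2400

φ(3939) = 2400


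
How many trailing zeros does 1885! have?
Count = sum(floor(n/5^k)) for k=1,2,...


floor(1885/5) = 377
floor(1885/25) = 75
floor(1885/125) = 15
floor(1885/625) = 3
Total = 470

470 trailing zeros


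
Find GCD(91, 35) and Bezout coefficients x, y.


Tabular extended Euclidean (each row: r = 91*s + 35*t):
r=91, s=1, t=0
r=35, s=0, t=1
q=2: r=21, s=1, t=-2   [91*(1) + 35*(-2) = 21]
q=1: r=14, s=-1, t=3   [91*(-1) + 35*(3) = 14]
q=1: r=7, s=2, t=-5   [91*(2) + 35*(-5) = 7]
q=2: r=0, s=-5, t=13   [91*(-5) + 35*(13) = 0]
GCD = 7; from the row with r=7: x=2, y=-5
Check: 91*(2) + 35*(-5) = 182 - 175 = 7

GCD = 7, x = 2, y = -5


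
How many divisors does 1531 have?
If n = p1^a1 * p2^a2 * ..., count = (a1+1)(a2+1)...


1531 = 1531^1
d(1531) = (1+1) = 2

2 divisors


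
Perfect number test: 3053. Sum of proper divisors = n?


Proper divisors of 3053: 1, 43, 71
Sum = 1 + 43 + 71 = 115

No, 3053 is not perfect (115 ≠ 3053)


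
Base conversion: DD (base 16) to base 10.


DD (base 16) = 221 (decimal)
221 (decimal) = 221 (base 10)


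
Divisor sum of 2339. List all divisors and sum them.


Divisors of 2339: 1, 2339
Sum = 1 + 2339 = 2340

σ(2339) = 2340


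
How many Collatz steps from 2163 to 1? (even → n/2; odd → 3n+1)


2163 → 6490 → 3245 → 9736 → 4868 → 2434 → 1217 → 3652 → 1826 → 913 → 2740 → 1370 → 685 → 2056 → 1028 → 514 → 257 → 772 → 386 → 193 → 580 → 290 → 145 → 436 → 218 → 109 → 328 → 164 → 82 → 41 → 124 → 62 → 31 → 94 → 47 → 142 → 71 → 214 → 107 → 322 → 161 → 484 → 242 → 121 → 364 → 182 → 91 → 274 → 137 → 412 → 206 → 103 → 310 → 155 → 466 → 233 → 700 → 350 → 175 → 526 → 263 → 790 → 395 → 1186 → 593 → 1780 → 890 → 445 → 1336 → 668 → 334 → 167 → 502 → 251 → 754 → 377 → 1132 → 566 → 283 → 850 → 425 → 1276 → 638 → 319 → 958 → 479 → 1438 → 719 → 2158 → 1079 → 3238 → 1619 → 4858 → 2429 → 7288 → 3644 → 1822 → 911 → 2734 → 1367 → 4102 → 2051 → 6154 → 3077 → 9232 → 4616 → 2308 → 1154 → 577 → 1732 → 866 → 433 → 1300 → 650 → 325 → 976 → 488 → 244 → 122 → 61 → 184 → 92 → 46 → 23 → 70 → 35 → 106 → 53 → 160 → 80 → 40 → 20 → 10 → 5 → 16 → 8 → 4 → 2 → 1
Total steps = 138

138 steps


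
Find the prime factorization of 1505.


1505 / 5 = 301
301 / 7 = 43
43 / 43 = 1
1505 = 5 × 7 × 43


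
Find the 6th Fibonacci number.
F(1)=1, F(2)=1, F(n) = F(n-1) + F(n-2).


Sequence: 1, 1, 2, 3, 5, 8
F(6) = 8


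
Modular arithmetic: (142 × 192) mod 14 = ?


142 × 192 = 27264
27264 mod 14 = 6


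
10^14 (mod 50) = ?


10^1 mod 50 = 10
10^2 mod 50 = 0
10^3 mod 50 = 0
10^4 mod 50 = 0
10^5 mod 50 = 0
10^6 mod 50 = 0
10^7 mod 50 = 0
10^8 mod 50 = 0
10^9 mod 50 = 0
10^10 mod 50 = 0
10^11 mod 50 = 0
10^12 mod 50 = 0
10^13 mod 50 = 0
10^14 mod 50 = 0


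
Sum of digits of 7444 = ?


7 + 4 + 4 + 4 = 19


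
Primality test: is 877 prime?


Check divisors up to sqrt(877) = 29.6142
No divisors found.
877 is prime.

Yes, 877 is prime


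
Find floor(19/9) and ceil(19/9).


19/9 = 2.1111
floor = 2
ceil = 3

floor = 2, ceil = 3


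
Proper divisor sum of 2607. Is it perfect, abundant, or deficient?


Proper divisors: 1, 3, 11, 33, 79, 237, 869
Sum = 1 + 3 + 11 + 33 + 79 + 237 + 869 = 1233
1233 < 2607 → deficient

s(2607) = 1233 (deficient)


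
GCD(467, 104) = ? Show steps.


467 = 4 * 104 + 51
104 = 2 * 51 + 2
51 = 25 * 2 + 1
2 = 2 * 1 + 0
GCD = 1


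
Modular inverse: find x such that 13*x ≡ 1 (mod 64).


Use the extended Euclidean algorithm on (64, 13); each row r = 64*s + 13*t:
r=64, s=1, t=0
r=13, s=0, t=1
q=4: r=12, s=1, t=-4   [64*(1) + 13*(-4) = 12]
q=1: r=1, s=-1, t=5   [64*(-1) + 13*(5) = 1]
q=12: r=0, s=13, t=-64   [64*(13) + 13*(-64) = 0]
GCD = 1 with t = 5, so 13*(5) ≡ 1 (mod 64)
Inverse = 5 mod 64 = 5
Check: 13 * 5 = 65 ≡ 1 (mod 64)

13^(-1) ≡ 5 (mod 64)


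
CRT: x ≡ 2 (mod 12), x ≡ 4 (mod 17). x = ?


M = 12*17 = 204
M1 = M/12 = 17, M2 = M/17 = 12
M1^(-1) mod 12 = 5, M2^(-1) mod 17 = 10
x = 2*17*5 + 4*12*10 = 650
650 mod 204 = 38
Check: 38 mod 12 = 2 ✓, 38 mod 17 = 4 ✓

x ≡ 38 (mod 204)


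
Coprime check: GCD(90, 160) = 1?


Euclidean algorithm:
160 = 1 * 90 + 70
90 = 1 * 70 + 20
70 = 3 * 20 + 10
20 = 2 * 10 + 0
GCD(90, 160) = 10

No, not coprime (GCD = 10)


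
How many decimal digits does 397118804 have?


397118804 has 9 digits in base 10
floor(log10(397118804)) + 1 = floor(8.5989) + 1 = 9

9 digits (base 10)


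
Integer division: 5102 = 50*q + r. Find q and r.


5102 = 50 * 102 + 2
Check: 5100 + 2 = 5102

q = 102, r = 2


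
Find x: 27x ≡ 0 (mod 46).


GCD(27, 46) = 1, unique solution
a^(-1) mod 46 = 29
x = 29 * 0 mod 46 = 0

x ≡ 0 (mod 46)


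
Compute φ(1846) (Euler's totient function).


1846 = 2 × 13 × 71
Prime factors: 2, 13, 71
φ(1846) = 1846 × (1-1/2) × (1-1/13) × (1-1/71)
= 1846 × 1/2 × 12/13 × 70/71 = 840

φ(1846) = 840


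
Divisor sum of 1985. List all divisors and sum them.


Divisors of 1985: 1, 5, 397, 1985
Sum = 1 + 5 + 397 + 1985 = 2388

σ(1985) = 2388


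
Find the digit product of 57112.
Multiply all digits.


5 × 7 × 1 × 1 × 2 = 70


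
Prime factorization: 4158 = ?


4158 / 2 = 2079
2079 / 3 = 693
693 / 3 = 231
231 / 3 = 77
77 / 7 = 11
11 / 11 = 1
4158 = 2 × 3^3 × 7 × 11


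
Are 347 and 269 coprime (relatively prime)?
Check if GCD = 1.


Euclidean algorithm:
347 = 1 * 269 + 78
269 = 3 * 78 + 35
78 = 2 * 35 + 8
35 = 4 * 8 + 3
8 = 2 * 3 + 2
3 = 1 * 2 + 1
2 = 2 * 1 + 0
GCD(347, 269) = 1

Yes, coprime (GCD = 1)


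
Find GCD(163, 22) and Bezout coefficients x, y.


Tabular extended Euclidean (each row: r = 163*s + 22*t):
r=163, s=1, t=0
r=22, s=0, t=1
q=7: r=9, s=1, t=-7   [163*(1) + 22*(-7) = 9]
q=2: r=4, s=-2, t=15   [163*(-2) + 22*(15) = 4]
q=2: r=1, s=5, t=-37   [163*(5) + 22*(-37) = 1]
q=4: r=0, s=-22, t=163   [163*(-22) + 22*(163) = 0]
GCD = 1; from the row with r=1: x=5, y=-37
Check: 163*(5) + 22*(-37) = 815 - 814 = 1

GCD = 1, x = 5, y = -37


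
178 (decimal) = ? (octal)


178 (base 10) = 178 (decimal)
178 (decimal) = 262 (base 8)


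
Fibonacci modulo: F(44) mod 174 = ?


F(k) mod 174 for k=1..44:
1, 1, 2, 3, 5, 8, 13, 21, 34, 55, 89, 144, 59, 29, 88, 117, 31, 148, 5, 153, 158, 137, 121, 84, 31, 115, 146, 87, 59, 146, 31, 3, 34, 37, 71, 108, 5, 113, 118, 57, 1, 58, 59, 117
F(44) mod 174 = 117


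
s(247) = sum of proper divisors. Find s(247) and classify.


Proper divisors: 1, 13, 19
Sum = 1 + 13 + 19 = 33
33 < 247 → deficient

s(247) = 33 (deficient)


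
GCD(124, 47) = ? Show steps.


124 = 2 * 47 + 30
47 = 1 * 30 + 17
30 = 1 * 17 + 13
17 = 1 * 13 + 4
13 = 3 * 4 + 1
4 = 4 * 1 + 0
GCD = 1


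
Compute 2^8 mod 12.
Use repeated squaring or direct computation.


2^1 mod 12 = 2
2^2 mod 12 = 4
2^3 mod 12 = 8
2^4 mod 12 = 4
2^5 mod 12 = 8
2^6 mod 12 = 4
2^7 mod 12 = 8
2^8 mod 12 = 4


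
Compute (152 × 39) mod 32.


152 × 39 = 5928
5928 mod 32 = 8


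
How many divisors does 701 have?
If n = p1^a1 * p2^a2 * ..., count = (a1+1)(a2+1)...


701 = 701^1
d(701) = (1+1) = 2

2 divisors


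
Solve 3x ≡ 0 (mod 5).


GCD(3, 5) = 1, unique solution
a^(-1) mod 5 = 2
x = 2 * 0 mod 5 = 0

x ≡ 0 (mod 5)


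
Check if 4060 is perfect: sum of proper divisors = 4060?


Proper divisors of 4060: 1, 2, 4, 5, 7, 10, 14, 20, 28, 29, 35, 58, 70, 116, 140, 145, 203, 290, 406, 580, 812, 1015, 2030
Sum = 1 + 2 + 4 + 5 + 7 + 10 + 14 + 20 + 28 + 29 + 35 + 58 + 70 + 116 + 140 + 145 + 203 + 290 + 406 + 580 + 812 + 1015 + 2030 = 6020

No, 4060 is not perfect (6020 ≠ 4060)


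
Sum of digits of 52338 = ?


5 + 2 + 3 + 3 + 8 = 21


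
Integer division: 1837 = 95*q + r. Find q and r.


1837 = 95 * 19 + 32
Check: 1805 + 32 = 1837

q = 19, r = 32


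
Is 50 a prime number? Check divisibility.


50 / 2 = 25 (exact division)
50 is NOT prime.

No, 50 is not prime


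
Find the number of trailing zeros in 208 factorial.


floor(208/5) = 41
floor(208/25) = 8
floor(208/125) = 1
Total = 50

50 trailing zeros


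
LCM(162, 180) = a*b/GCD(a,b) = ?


GCD(162, 180) = 18
LCM = 162*180/18 = 29160/18 = 1620

LCM = 1620


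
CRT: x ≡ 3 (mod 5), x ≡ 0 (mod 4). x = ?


M = 5*4 = 20
M1 = M/5 = 4, M2 = M/4 = 5
M1^(-1) mod 5 = 4, M2^(-1) mod 4 = 1
x = 3*4*4 + 0*5*1 = 48
48 mod 20 = 8
Check: 8 mod 5 = 3 ✓, 8 mod 4 = 0 ✓

x ≡ 8 (mod 20)


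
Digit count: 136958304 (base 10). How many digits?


136958304 has 9 digits in base 10
floor(log10(136958304)) + 1 = floor(8.1366) + 1 = 9

9 digits (base 10)


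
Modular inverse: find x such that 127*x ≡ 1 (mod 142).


Use the extended Euclidean algorithm on (142, 127); each row r = 142*s + 127*t:
r=142, s=1, t=0
r=127, s=0, t=1
q=1: r=15, s=1, t=-1   [142*(1) + 127*(-1) = 15]
q=8: r=7, s=-8, t=9   [142*(-8) + 127*(9) = 7]
q=2: r=1, s=17, t=-19   [142*(17) + 127*(-19) = 1]
q=7: r=0, s=-127, t=142   [142*(-127) + 127*(142) = 0]
GCD = 1 with t = -19, so 127*(-19) ≡ 1 (mod 142)
Inverse = -19 mod 142 = 123
Check: 127 * 123 = 15621 ≡ 1 (mod 142)

127^(-1) ≡ 123 (mod 142)
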